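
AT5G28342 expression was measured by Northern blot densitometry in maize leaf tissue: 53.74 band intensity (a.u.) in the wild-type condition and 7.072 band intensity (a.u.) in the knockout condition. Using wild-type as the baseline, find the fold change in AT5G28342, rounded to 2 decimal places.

0.13

Fold change = 7.072 / 53.74 = 0.132
AT5G28342 is downregulated.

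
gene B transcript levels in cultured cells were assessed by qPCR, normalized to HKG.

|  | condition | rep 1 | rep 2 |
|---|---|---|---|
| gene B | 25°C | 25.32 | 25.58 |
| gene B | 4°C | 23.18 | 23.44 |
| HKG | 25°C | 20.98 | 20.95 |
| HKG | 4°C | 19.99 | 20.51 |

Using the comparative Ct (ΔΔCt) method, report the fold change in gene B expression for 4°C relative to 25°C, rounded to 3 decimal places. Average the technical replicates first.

Mean Ct: gene B 25°C 25.450; gene B 4°C 23.310; HKG 25°C 20.965; HKG 4°C 20.250
ΔCt(25°C) = 25.450 − 20.965 = 4.485
ΔCt(4°C) = 23.310 − 20.250 = 3.060
ΔΔCt = 3.060 − 4.485 = -1.425
Fold change = 2^(−(-1.425)) = 2^1.425 = 2.6851

2.685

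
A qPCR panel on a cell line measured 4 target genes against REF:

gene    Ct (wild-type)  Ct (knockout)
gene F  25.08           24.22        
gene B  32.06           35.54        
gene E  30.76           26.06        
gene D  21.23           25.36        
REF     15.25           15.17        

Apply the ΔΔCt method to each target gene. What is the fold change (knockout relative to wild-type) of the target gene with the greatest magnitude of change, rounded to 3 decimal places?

24.590

gene F: ΔΔCt = (24.22−15.17) − (25.08−15.25) = 9.05 − 9.83 = -0.78; fold change = 2^0.78 = 1.717
gene B: ΔΔCt = (35.54−15.17) − (32.06−15.25) = 20.37 − 16.81 = 3.56; fold change = 2^-3.56 = 0.085
gene E: ΔΔCt = (26.06−15.17) − (30.76−15.25) = 10.89 − 15.51 = -4.62; fold change = 2^4.62 = 24.590
gene D: ΔΔCt = (25.36−15.17) − (21.23−15.25) = 10.19 − 5.98 = 4.21; fold change = 2^-4.21 = 0.054
gene E has the largest |ΔΔCt| = 4.62.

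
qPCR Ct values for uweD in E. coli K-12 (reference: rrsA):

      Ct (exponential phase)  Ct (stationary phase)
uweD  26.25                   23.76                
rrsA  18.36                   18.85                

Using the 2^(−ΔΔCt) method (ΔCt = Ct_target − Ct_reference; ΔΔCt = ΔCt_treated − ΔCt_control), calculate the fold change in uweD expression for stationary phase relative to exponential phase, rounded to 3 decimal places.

7.890

ΔCt(exponential phase) = 26.250 − 18.360 = 7.890
ΔCt(stationary phase) = 23.760 − 18.850 = 4.910
ΔΔCt = 4.910 − 7.890 = -2.980
Fold change = 2^(−(-2.980)) = 2^2.980 = 7.8899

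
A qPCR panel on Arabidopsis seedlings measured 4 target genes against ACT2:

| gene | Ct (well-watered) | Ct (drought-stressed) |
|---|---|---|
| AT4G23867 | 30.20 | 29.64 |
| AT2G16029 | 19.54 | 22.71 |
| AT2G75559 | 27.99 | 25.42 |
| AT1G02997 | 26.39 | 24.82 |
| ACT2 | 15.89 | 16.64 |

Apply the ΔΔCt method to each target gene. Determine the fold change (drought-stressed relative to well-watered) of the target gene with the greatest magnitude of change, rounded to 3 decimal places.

9.987

AT4G23867: ΔΔCt = (29.64−16.64) − (30.20−15.89) = 13.00 − 14.31 = -1.31; fold change = 2^1.31 = 2.479
AT2G16029: ΔΔCt = (22.71−16.64) − (19.54−15.89) = 6.07 − 3.65 = 2.42; fold change = 2^-2.42 = 0.187
AT2G75559: ΔΔCt = (25.42−16.64) − (27.99−15.89) = 8.78 − 12.10 = -3.32; fold change = 2^3.32 = 9.987
AT1G02997: ΔΔCt = (24.82−16.64) − (26.39−15.89) = 8.18 − 10.50 = -2.32; fold change = 2^2.32 = 4.993
AT2G75559 has the largest |ΔΔCt| = 3.32.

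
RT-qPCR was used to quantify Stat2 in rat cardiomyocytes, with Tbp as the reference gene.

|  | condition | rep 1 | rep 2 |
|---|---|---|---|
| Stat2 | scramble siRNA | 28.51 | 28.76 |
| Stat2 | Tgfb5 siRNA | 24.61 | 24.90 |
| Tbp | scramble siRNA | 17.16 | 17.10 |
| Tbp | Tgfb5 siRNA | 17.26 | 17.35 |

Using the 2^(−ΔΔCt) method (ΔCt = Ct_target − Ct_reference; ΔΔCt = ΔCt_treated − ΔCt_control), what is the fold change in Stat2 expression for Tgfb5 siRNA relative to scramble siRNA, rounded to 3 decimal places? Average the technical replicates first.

16.622

Mean Ct: Stat2 scramble siRNA 28.635; Stat2 Tgfb5 siRNA 24.755; Tbp scramble siRNA 17.130; Tbp Tgfb5 siRNA 17.305
ΔCt(scramble siRNA) = 28.635 − 17.130 = 11.505
ΔCt(Tgfb5 siRNA) = 24.755 − 17.305 = 7.450
ΔΔCt = 7.450 − 11.505 = -4.055
Fold change = 2^(−(-4.055)) = 2^4.055 = 16.6217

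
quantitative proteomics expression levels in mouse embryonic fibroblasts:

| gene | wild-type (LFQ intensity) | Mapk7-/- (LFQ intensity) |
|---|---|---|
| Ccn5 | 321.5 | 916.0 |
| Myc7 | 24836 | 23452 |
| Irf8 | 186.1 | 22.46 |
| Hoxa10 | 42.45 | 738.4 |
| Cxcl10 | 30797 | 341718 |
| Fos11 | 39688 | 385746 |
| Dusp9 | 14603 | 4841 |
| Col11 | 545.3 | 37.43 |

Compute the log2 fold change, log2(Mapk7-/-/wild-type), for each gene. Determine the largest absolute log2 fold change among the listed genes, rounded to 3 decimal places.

4.121

log2(916.0/321.5) = 1.511  (Ccn5)
log2(23452/24836) = -0.083  (Myc7)
log2(22.46/186.1) = -3.051  (Irf8)
log2(738.4/42.45) = 4.121  (Hoxa10)
log2(341718/30797) = 3.472  (Cxcl10)
log2(385746/39688) = 3.281  (Fos11)
log2(4841/14603) = -1.593  (Dusp9)
log2(37.43/545.3) = -3.865  (Col11)
The largest magnitude belongs to Hoxa10.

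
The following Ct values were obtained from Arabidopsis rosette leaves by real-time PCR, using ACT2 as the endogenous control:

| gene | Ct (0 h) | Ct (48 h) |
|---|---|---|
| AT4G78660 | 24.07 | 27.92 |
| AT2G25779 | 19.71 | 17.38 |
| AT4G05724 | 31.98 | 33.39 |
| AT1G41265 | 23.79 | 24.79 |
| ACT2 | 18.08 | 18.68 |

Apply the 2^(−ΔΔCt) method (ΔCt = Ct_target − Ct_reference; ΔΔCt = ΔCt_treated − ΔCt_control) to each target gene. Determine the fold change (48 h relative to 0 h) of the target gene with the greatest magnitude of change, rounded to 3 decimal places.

AT4G78660: ΔΔCt = (27.92−18.68) − (24.07−18.08) = 9.24 − 5.99 = 3.25; fold change = 2^-3.25 = 0.105
AT2G25779: ΔΔCt = (17.38−18.68) − (19.71−18.08) = -1.30 − 1.63 = -2.93; fold change = 2^2.93 = 7.621
AT4G05724: ΔΔCt = (33.39−18.68) − (31.98−18.08) = 14.71 − 13.90 = 0.81; fold change = 2^-0.81 = 0.570
AT1G41265: ΔΔCt = (24.79−18.68) − (23.79−18.08) = 6.11 − 5.71 = 0.40; fold change = 2^-0.40 = 0.758
AT4G78660 has the largest |ΔΔCt| = 3.25.

0.105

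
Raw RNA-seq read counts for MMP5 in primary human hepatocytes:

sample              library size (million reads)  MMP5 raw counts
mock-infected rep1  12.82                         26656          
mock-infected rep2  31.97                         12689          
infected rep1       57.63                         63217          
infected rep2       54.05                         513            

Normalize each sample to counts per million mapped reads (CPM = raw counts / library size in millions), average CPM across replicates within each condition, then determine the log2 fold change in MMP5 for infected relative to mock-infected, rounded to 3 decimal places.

-1.162

CPM(mock-infected rep1) = 26656 / 12.82 = 2079.2512
CPM(mock-infected rep2) = 12689 / 31.97 = 396.9033
CPM(infected rep1) = 63217 / 57.63 = 1096.9460
CPM(infected rep2) = 513 / 54.05 = 9.4912
mean CPM(mock-infected) = 1238.0773; mean CPM(infected) = 553.2186
Fold change = 553.2186 / 1238.0773 = 0.44684
log2(0.44684) = -1.1622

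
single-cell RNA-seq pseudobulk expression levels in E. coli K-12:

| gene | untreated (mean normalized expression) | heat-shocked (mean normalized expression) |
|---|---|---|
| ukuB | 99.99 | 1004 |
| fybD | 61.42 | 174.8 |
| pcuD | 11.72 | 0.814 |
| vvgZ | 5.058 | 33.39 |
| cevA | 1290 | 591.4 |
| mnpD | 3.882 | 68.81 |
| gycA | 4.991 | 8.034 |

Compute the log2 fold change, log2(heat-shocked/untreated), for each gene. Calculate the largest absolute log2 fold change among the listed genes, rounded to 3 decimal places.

log2(1004/99.99) = 3.328  (ukuB)
log2(174.8/61.42) = 1.509  (fybD)
log2(0.814/11.72) = -3.848  (pcuD)
log2(33.39/5.058) = 2.723  (vvgZ)
log2(591.4/1290) = -1.125  (cevA)
log2(68.81/3.882) = 4.148  (mnpD)
log2(8.034/4.991) = 0.687  (gycA)
The largest magnitude belongs to mnpD.

4.148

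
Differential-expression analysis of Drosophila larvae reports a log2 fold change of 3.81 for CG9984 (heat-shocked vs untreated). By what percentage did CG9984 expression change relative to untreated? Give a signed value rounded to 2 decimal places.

1302.57%

Fold change = 2^(3.81) = 14.0257
Percent change = (FC − 1) × 100% = (14.0257 − 1) × 100 = 1302.57%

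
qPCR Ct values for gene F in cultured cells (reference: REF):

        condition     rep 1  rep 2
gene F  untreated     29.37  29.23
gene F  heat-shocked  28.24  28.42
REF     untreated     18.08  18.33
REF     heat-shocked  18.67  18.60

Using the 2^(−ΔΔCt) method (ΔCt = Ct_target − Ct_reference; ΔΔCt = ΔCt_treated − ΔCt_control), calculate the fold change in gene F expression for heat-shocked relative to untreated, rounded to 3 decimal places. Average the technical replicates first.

2.639

Mean Ct: gene F untreated 29.300; gene F heat-shocked 28.330; REF untreated 18.205; REF heat-shocked 18.635
ΔCt(untreated) = 29.300 − 18.205 = 11.095
ΔCt(heat-shocked) = 28.330 − 18.635 = 9.695
ΔΔCt = 9.695 − 11.095 = -1.400
Fold change = 2^(−(-1.400)) = 2^1.400 = 2.6390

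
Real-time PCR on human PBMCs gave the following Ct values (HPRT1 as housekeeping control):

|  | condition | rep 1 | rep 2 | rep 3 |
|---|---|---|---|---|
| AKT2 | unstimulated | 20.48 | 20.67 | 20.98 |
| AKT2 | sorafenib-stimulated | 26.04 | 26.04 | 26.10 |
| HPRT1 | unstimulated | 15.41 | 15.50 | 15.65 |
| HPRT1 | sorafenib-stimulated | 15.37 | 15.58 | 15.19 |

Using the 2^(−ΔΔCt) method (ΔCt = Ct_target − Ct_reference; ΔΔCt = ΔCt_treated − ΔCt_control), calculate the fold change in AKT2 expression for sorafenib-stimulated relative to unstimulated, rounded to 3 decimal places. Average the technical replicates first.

Mean Ct: AKT2 unstimulated 20.710; AKT2 sorafenib-stimulated 26.060; HPRT1 unstimulated 15.520; HPRT1 sorafenib-stimulated 15.380
ΔCt(unstimulated) = 20.710 − 15.520 = 5.190
ΔCt(sorafenib-stimulated) = 26.060 − 15.380 = 10.680
ΔΔCt = 10.680 − 5.190 = 5.490
Fold change = 2^(−5.490) = 0.0223

0.022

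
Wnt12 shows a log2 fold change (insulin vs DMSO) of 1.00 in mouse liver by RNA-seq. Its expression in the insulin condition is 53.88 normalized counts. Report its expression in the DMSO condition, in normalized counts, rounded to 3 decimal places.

26.940

Fold change = 2^(1.00) = 2.0000
DMSO expression = 53.88 / 2.0000 = 26.940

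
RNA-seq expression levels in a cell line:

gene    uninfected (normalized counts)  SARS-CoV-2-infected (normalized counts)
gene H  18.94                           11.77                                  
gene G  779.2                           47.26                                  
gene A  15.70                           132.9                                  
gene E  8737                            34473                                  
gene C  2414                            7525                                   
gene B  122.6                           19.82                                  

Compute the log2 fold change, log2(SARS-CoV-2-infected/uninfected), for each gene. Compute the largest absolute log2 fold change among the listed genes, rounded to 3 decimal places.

4.043

log2(11.77/18.94) = -0.686  (gene H)
log2(47.26/779.2) = -4.043  (gene G)
log2(132.9/15.70) = 3.082  (gene A)
log2(34473/8737) = 1.980  (gene E)
log2(7525/2414) = 1.640  (gene C)
log2(19.82/122.6) = -2.629  (gene B)
The largest magnitude belongs to gene G.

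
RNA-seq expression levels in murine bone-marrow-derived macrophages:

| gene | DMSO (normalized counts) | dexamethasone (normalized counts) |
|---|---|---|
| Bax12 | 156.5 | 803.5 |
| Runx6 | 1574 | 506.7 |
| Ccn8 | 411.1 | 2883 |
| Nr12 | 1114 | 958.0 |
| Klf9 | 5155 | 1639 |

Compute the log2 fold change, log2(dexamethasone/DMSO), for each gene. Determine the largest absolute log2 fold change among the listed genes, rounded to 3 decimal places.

log2(803.5/156.5) = 2.360  (Bax12)
log2(506.7/1574) = -1.635  (Runx6)
log2(2883/411.1) = 2.810  (Ccn8)
log2(958.0/1114) = -0.218  (Nr12)
log2(1639/5155) = -1.653  (Klf9)
The largest magnitude belongs to Ccn8.

2.810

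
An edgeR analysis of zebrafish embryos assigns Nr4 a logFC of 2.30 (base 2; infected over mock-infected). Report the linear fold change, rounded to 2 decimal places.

4.92

Fold change = 2^(2.30) = 4.925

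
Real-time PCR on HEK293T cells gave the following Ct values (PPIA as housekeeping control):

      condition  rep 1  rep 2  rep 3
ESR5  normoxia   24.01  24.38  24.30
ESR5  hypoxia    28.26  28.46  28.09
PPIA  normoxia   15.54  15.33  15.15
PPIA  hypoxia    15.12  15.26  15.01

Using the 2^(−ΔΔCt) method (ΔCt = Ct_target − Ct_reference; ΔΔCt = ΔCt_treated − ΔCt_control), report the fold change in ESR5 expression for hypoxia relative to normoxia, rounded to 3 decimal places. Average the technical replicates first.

0.053

Mean Ct: ESR5 normoxia 24.230; ESR5 hypoxia 28.270; PPIA normoxia 15.340; PPIA hypoxia 15.130
ΔCt(normoxia) = 24.230 − 15.340 = 8.890
ΔCt(hypoxia) = 28.270 − 15.130 = 13.140
ΔΔCt = 13.140 − 8.890 = 4.250
Fold change = 2^(−4.250) = 0.0526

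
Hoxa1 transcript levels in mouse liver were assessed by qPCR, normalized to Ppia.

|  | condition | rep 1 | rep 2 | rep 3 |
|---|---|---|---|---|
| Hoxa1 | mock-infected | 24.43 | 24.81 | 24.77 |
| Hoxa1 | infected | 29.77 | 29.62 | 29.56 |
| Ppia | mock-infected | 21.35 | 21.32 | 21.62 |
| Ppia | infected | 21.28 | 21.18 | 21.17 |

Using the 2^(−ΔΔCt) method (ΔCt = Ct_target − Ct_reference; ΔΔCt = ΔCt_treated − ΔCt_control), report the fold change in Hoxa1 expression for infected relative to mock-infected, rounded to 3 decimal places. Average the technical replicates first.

Mean Ct: Hoxa1 mock-infected 24.670; Hoxa1 infected 29.650; Ppia mock-infected 21.430; Ppia infected 21.210
ΔCt(mock-infected) = 24.670 − 21.430 = 3.240
ΔCt(infected) = 29.650 − 21.210 = 8.440
ΔΔCt = 8.440 − 3.240 = 5.200
Fold change = 2^(−5.200) = 0.0272

0.027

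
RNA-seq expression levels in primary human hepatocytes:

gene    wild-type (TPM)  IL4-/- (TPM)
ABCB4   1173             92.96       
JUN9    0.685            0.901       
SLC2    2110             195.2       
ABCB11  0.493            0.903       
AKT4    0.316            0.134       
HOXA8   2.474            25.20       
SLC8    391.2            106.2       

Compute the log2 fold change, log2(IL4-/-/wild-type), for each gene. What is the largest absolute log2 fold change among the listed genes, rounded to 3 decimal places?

log2(92.96/1173) = -3.657  (ABCB4)
log2(0.901/0.685) = 0.395  (JUN9)
log2(195.2/2110) = -3.434  (SLC2)
log2(0.903/0.493) = 0.873  (ABCB11)
log2(0.134/0.316) = -1.238  (AKT4)
log2(25.20/2.474) = 3.349  (HOXA8)
log2(106.2/391.2) = -1.881  (SLC8)
The largest magnitude belongs to ABCB4.

3.657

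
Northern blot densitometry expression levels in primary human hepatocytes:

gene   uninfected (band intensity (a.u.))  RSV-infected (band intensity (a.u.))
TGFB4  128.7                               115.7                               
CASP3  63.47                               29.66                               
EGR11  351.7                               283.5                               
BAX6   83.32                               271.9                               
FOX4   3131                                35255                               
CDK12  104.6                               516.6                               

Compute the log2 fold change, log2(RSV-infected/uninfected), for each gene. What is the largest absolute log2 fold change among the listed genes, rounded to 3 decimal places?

log2(115.7/128.7) = -0.154  (TGFB4)
log2(29.66/63.47) = -1.098  (CASP3)
log2(283.5/351.7) = -0.311  (EGR11)
log2(271.9/83.32) = 1.706  (BAX6)
log2(35255/3131) = 3.493  (FOX4)
log2(516.6/104.6) = 2.304  (CDK12)
The largest magnitude belongs to FOX4.

3.493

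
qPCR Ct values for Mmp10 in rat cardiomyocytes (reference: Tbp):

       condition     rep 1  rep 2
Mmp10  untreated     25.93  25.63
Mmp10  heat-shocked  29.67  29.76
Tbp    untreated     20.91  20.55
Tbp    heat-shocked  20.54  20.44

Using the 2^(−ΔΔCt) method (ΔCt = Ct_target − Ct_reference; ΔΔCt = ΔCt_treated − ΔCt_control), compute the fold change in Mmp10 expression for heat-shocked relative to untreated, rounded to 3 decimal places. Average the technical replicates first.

Mean Ct: Mmp10 untreated 25.780; Mmp10 heat-shocked 29.715; Tbp untreated 20.730; Tbp heat-shocked 20.490
ΔCt(untreated) = 25.780 − 20.730 = 5.050
ΔCt(heat-shocked) = 29.715 − 20.490 = 9.225
ΔΔCt = 9.225 − 5.050 = 4.175
Fold change = 2^(−4.175) = 0.0554

0.055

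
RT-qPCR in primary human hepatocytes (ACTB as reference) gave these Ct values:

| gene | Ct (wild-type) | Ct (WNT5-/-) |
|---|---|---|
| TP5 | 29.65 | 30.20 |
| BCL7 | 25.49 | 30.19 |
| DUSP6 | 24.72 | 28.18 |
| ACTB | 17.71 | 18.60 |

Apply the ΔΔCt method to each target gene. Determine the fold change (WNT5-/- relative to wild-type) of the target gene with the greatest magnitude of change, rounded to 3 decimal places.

TP5: ΔΔCt = (30.20−18.60) − (29.65−17.71) = 11.60 − 11.94 = -0.34; fold change = 2^0.34 = 1.266
BCL7: ΔΔCt = (30.19−18.60) − (25.49−17.71) = 11.59 − 7.78 = 3.81; fold change = 2^-3.81 = 0.071
DUSP6: ΔΔCt = (28.18−18.60) − (24.72−17.71) = 9.58 − 7.01 = 2.57; fold change = 2^-2.57 = 0.168
BCL7 has the largest |ΔΔCt| = 3.81.

0.071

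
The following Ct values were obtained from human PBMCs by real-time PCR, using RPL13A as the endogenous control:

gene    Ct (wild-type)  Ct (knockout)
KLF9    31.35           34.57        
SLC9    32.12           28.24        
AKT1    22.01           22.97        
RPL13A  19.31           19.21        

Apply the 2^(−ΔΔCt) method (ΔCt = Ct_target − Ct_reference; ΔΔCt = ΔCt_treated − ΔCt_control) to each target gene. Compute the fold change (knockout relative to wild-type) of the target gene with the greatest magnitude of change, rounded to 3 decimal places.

KLF9: ΔΔCt = (34.57−19.21) − (31.35−19.31) = 15.36 − 12.04 = 3.32; fold change = 2^-3.32 = 0.100
SLC9: ΔΔCt = (28.24−19.21) − (32.12−19.31) = 9.03 − 12.81 = -3.78; fold change = 2^3.78 = 13.737
AKT1: ΔΔCt = (22.97−19.21) − (22.01−19.31) = 3.76 − 2.70 = 1.06; fold change = 2^-1.06 = 0.480
SLC9 has the largest |ΔΔCt| = 3.78.

13.737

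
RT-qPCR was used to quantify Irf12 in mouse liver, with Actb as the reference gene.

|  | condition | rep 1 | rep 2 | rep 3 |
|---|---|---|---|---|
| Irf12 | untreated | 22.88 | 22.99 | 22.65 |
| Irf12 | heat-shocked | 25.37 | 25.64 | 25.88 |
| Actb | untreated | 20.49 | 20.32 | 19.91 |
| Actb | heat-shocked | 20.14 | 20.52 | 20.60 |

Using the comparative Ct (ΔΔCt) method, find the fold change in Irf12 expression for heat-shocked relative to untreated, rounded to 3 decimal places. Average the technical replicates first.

Mean Ct: Irf12 untreated 22.840; Irf12 heat-shocked 25.630; Actb untreated 20.240; Actb heat-shocked 20.420
ΔCt(untreated) = 22.840 − 20.240 = 2.600
ΔCt(heat-shocked) = 25.630 − 20.420 = 5.210
ΔΔCt = 5.210 − 2.600 = 2.610
Fold change = 2^(−2.610) = 0.1638

0.164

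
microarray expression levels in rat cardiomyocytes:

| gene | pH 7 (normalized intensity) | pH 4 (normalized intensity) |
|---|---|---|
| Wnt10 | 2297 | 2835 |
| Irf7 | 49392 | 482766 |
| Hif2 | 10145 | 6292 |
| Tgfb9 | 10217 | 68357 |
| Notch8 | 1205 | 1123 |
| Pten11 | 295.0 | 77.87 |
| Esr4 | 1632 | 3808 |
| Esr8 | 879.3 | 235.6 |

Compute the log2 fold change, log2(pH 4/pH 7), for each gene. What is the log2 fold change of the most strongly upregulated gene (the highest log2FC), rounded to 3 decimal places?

log2(2835/2297) = 0.304  (Wnt10)
log2(482766/49392) = 3.289  (Irf7)
log2(6292/10145) = -0.689  (Hif2)
log2(68357/10217) = 2.742  (Tgfb9)
log2(1123/1205) = -0.102  (Notch8)
log2(77.87/295.0) = -1.922  (Pten11)
log2(3808/1632) = 1.222  (Esr4)
log2(235.6/879.3) = -1.900  (Esr8)
Irf7 is most strongly upregulated.

3.289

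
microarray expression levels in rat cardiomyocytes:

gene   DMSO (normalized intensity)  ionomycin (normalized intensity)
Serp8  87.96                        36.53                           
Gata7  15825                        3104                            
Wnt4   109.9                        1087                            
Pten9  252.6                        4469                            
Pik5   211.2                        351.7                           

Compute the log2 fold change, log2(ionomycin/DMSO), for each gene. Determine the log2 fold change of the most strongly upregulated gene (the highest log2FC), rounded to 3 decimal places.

log2(36.53/87.96) = -1.268  (Serp8)
log2(3104/15825) = -2.350  (Gata7)
log2(1087/109.9) = 3.306  (Wnt4)
log2(4469/252.6) = 4.145  (Pten9)
log2(351.7/211.2) = 0.736  (Pik5)
Pten9 is most strongly upregulated.

4.145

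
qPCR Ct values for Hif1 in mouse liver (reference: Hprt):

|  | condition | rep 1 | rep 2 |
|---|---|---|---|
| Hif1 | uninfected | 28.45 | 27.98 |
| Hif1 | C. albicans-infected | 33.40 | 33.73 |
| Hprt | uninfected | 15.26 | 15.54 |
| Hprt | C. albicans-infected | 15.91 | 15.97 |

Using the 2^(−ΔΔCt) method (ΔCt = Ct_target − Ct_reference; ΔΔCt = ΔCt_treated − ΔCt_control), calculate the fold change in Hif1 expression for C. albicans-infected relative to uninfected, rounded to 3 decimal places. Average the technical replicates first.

0.036

Mean Ct: Hif1 uninfected 28.215; Hif1 C. albicans-infected 33.565; Hprt uninfected 15.400; Hprt C. albicans-infected 15.940
ΔCt(uninfected) = 28.215 − 15.400 = 12.815
ΔCt(C. albicans-infected) = 33.565 − 15.940 = 17.625
ΔΔCt = 17.625 − 12.815 = 4.810
Fold change = 2^(−4.810) = 0.0356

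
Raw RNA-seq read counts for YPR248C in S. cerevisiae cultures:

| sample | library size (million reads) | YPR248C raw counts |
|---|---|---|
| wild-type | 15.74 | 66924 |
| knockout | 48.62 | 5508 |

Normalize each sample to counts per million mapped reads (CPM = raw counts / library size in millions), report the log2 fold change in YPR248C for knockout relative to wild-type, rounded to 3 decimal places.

CPM(wild-type) = 66924 / 15.74 = 4251.8424
CPM(knockout) = 5508 / 48.62 = 113.2867
Fold change = 113.2867 / 4251.8424 = 0.02664
log2(0.02664) = -5.2300

-5.230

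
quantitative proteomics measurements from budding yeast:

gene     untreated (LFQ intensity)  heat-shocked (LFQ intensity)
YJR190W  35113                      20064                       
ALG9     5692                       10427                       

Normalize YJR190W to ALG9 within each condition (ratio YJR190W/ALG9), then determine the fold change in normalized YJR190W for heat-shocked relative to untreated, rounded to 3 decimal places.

0.312

YJR190W/ALG9 (untreated) = 35113 / 5692 = 6.1688
YJR190W/ALG9 (heat-shocked) = 20064 / 10427 = 1.9242
Fold change = 1.9242 / 6.1688 = 0.3119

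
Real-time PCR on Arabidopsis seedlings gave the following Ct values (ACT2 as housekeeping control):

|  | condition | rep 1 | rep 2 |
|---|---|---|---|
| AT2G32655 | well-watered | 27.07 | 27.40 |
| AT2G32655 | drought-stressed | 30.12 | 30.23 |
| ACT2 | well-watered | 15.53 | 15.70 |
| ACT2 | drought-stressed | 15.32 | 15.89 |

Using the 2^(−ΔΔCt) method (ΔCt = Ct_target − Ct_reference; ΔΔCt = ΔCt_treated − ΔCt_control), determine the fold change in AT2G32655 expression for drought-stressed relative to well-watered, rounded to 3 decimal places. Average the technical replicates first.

0.129

Mean Ct: AT2G32655 well-watered 27.235; AT2G32655 drought-stressed 30.175; ACT2 well-watered 15.615; ACT2 drought-stressed 15.605
ΔCt(well-watered) = 27.235 − 15.615 = 11.620
ΔCt(drought-stressed) = 30.175 − 15.605 = 14.570
ΔΔCt = 14.570 − 11.620 = 2.950
Fold change = 2^(−2.950) = 0.1294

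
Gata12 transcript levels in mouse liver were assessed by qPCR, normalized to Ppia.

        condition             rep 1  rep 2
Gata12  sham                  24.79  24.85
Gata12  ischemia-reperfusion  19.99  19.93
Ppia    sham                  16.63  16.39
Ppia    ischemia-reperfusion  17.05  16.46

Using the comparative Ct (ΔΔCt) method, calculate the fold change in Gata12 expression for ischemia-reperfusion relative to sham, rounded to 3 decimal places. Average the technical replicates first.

34.416

Mean Ct: Gata12 sham 24.820; Gata12 ischemia-reperfusion 19.960; Ppia sham 16.510; Ppia ischemia-reperfusion 16.755
ΔCt(sham) = 24.820 − 16.510 = 8.310
ΔCt(ischemia-reperfusion) = 19.960 − 16.755 = 3.205
ΔΔCt = 3.205 − 8.310 = -5.105
Fold change = 2^(−(-5.105)) = 2^5.105 = 34.4158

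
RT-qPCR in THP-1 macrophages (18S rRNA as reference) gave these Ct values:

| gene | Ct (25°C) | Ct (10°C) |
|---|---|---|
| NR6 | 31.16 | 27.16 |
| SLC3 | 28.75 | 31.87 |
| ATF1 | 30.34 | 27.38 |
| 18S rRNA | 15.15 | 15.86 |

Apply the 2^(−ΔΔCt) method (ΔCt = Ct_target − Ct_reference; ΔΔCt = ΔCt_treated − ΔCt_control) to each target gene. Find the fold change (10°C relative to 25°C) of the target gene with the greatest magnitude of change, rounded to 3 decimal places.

26.173

NR6: ΔΔCt = (27.16−15.86) − (31.16−15.15) = 11.30 − 16.01 = -4.71; fold change = 2^4.71 = 26.173
SLC3: ΔΔCt = (31.87−15.86) − (28.75−15.15) = 16.01 − 13.60 = 2.41; fold change = 2^-2.41 = 0.188
ATF1: ΔΔCt = (27.38−15.86) − (30.34−15.15) = 11.52 − 15.19 = -3.67; fold change = 2^3.67 = 12.729
NR6 has the largest |ΔΔCt| = 4.71.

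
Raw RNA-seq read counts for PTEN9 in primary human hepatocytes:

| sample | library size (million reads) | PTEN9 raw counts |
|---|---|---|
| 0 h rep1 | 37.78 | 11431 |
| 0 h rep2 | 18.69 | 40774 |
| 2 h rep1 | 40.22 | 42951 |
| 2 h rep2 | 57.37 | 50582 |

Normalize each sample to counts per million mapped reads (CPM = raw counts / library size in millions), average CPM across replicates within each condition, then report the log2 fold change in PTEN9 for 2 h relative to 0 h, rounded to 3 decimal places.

-0.350

CPM(0 h rep1) = 11431 / 37.78 = 302.5675
CPM(0 h rep2) = 40774 / 18.69 = 2181.5944
CPM(2 h rep1) = 42951 / 40.22 = 1067.9015
CPM(2 h rep2) = 50582 / 57.37 = 881.6803
mean CPM(0 h) = 1242.0810; mean CPM(2 h) = 974.7909
Fold change = 974.7909 / 1242.0810 = 0.78480
log2(0.78480) = -0.3496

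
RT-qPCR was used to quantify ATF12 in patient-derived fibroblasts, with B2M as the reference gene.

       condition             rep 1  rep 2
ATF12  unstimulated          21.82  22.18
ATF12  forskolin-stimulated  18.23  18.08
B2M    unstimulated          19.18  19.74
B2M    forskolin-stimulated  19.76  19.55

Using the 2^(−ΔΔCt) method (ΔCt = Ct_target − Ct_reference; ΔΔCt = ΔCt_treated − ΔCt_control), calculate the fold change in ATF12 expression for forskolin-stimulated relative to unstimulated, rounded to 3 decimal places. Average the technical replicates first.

16.450

Mean Ct: ATF12 unstimulated 22.000; ATF12 forskolin-stimulated 18.155; B2M unstimulated 19.460; B2M forskolin-stimulated 19.655
ΔCt(unstimulated) = 22.000 − 19.460 = 2.540
ΔCt(forskolin-stimulated) = 18.155 − 19.655 = -1.500
ΔΔCt = -1.500 − 2.540 = -4.040
Fold change = 2^(−(-4.040)) = 2^4.040 = 16.4498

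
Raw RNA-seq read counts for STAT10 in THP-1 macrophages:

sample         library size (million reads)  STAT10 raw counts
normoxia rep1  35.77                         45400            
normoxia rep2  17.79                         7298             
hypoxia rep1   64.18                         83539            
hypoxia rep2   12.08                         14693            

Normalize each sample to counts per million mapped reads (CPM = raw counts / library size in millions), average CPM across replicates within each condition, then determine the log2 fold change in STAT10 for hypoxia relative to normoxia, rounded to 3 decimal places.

CPM(normoxia rep1) = 45400 / 35.77 = 1269.2200
CPM(normoxia rep2) = 7298 / 17.79 = 410.2305
CPM(hypoxia rep1) = 83539 / 64.18 = 1301.6360
CPM(hypoxia rep2) = 14693 / 12.08 = 1216.3079
mean CPM(normoxia) = 839.7252; mean CPM(hypoxia) = 1258.9720
Fold change = 1258.9720 / 839.7252 = 1.49927
log2(1.49927) = 0.5843

0.584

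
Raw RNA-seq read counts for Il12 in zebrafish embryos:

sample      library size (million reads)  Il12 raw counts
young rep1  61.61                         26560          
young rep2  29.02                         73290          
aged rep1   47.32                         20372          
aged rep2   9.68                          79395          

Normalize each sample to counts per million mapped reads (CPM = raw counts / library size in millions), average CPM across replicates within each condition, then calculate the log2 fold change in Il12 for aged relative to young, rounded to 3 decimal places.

CPM(young rep1) = 26560 / 61.61 = 431.0988
CPM(young rep2) = 73290 / 29.02 = 2525.4997
CPM(aged rep1) = 20372 / 47.32 = 430.5156
CPM(aged rep2) = 79395 / 9.68 = 8201.9628
mean CPM(young) = 1478.2993; mean CPM(aged) = 4316.2392
Fold change = 4316.2392 / 1478.2993 = 2.91973
log2(2.91973) = 1.5458

1.546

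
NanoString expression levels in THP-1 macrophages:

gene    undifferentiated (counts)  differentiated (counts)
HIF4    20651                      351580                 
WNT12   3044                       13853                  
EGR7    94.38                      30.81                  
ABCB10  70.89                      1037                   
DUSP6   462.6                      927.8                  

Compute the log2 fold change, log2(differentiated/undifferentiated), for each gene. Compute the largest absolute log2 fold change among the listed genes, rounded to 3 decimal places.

4.090

log2(351580/20651) = 4.090  (HIF4)
log2(13853/3044) = 2.186  (WNT12)
log2(30.81/94.38) = -1.615  (EGR7)
log2(1037/70.89) = 3.871  (ABCB10)
log2(927.8/462.6) = 1.004  (DUSP6)
The largest magnitude belongs to HIF4.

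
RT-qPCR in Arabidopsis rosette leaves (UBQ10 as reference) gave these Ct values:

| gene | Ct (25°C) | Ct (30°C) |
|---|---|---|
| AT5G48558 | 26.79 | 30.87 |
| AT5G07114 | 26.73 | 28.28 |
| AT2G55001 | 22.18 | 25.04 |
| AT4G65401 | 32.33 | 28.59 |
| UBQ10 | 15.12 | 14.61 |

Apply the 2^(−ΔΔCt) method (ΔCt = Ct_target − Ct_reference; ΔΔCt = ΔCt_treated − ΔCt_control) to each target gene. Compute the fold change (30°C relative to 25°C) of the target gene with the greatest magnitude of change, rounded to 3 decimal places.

AT5G48558: ΔΔCt = (30.87−14.61) − (26.79−15.12) = 16.26 − 11.67 = 4.59; fold change = 2^-4.59 = 0.042
AT5G07114: ΔΔCt = (28.28−14.61) − (26.73−15.12) = 13.67 − 11.61 = 2.06; fold change = 2^-2.06 = 0.240
AT2G55001: ΔΔCt = (25.04−14.61) − (22.18−15.12) = 10.43 − 7.06 = 3.37; fold change = 2^-3.37 = 0.097
AT4G65401: ΔΔCt = (28.59−14.61) − (32.33−15.12) = 13.98 − 17.21 = -3.23; fold change = 2^3.23 = 9.383
AT5G48558 has the largest |ΔΔCt| = 4.59.

0.042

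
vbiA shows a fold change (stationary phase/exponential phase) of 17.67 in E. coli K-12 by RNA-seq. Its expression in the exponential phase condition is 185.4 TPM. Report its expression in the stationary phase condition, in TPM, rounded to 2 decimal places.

3276.02

stationary phase expression = 185.4 × 17.67 = 3276.02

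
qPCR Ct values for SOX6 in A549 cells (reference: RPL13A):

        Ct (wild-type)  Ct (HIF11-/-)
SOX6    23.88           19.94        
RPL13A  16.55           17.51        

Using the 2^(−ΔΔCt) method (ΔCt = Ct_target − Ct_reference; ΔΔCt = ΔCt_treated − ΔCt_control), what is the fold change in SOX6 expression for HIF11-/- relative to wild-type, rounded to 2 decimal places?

ΔCt(wild-type) = 23.880 − 16.550 = 7.330
ΔCt(HIF11-/-) = 19.940 − 17.510 = 2.430
ΔΔCt = 2.430 − 7.330 = -4.900
Fold change = 2^(−(-4.900)) = 2^4.900 = 29.857

29.86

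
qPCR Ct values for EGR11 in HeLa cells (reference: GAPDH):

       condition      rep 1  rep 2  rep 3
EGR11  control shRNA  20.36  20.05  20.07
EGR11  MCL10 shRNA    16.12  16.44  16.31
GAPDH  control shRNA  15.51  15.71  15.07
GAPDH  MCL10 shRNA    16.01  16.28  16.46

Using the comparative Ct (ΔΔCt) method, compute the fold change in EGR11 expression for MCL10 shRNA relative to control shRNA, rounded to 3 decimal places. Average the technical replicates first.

Mean Ct: EGR11 control shRNA 20.160; EGR11 MCL10 shRNA 16.290; GAPDH control shRNA 15.430; GAPDH MCL10 shRNA 16.250
ΔCt(control shRNA) = 20.160 − 15.430 = 4.730
ΔCt(MCL10 shRNA) = 16.290 − 16.250 = 0.040
ΔΔCt = 0.040 − 4.730 = -4.690
Fold change = 2^(−(-4.690)) = 2^4.690 = 25.8125

25.813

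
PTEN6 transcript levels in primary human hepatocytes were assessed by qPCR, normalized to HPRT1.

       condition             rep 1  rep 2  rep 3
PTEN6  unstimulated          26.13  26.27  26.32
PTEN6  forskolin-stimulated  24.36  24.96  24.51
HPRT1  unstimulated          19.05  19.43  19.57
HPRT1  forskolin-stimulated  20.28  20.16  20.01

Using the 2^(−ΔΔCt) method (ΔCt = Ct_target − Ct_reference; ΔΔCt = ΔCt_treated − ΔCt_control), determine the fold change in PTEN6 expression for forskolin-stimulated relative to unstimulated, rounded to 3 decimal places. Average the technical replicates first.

Mean Ct: PTEN6 unstimulated 26.240; PTEN6 forskolin-stimulated 24.610; HPRT1 unstimulated 19.350; HPRT1 forskolin-stimulated 20.150
ΔCt(unstimulated) = 26.240 − 19.350 = 6.890
ΔCt(forskolin-stimulated) = 24.610 − 20.150 = 4.460
ΔΔCt = 4.460 − 6.890 = -2.430
Fold change = 2^(−(-2.430)) = 2^2.430 = 5.3889

5.389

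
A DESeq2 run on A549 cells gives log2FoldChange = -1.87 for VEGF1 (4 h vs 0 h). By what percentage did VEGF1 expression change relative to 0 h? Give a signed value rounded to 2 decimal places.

-72.64%

Fold change = 2^(-1.87) = 0.2736
Percent change = (FC − 1) × 100% = (0.2736 − 1) × 100 = -72.64%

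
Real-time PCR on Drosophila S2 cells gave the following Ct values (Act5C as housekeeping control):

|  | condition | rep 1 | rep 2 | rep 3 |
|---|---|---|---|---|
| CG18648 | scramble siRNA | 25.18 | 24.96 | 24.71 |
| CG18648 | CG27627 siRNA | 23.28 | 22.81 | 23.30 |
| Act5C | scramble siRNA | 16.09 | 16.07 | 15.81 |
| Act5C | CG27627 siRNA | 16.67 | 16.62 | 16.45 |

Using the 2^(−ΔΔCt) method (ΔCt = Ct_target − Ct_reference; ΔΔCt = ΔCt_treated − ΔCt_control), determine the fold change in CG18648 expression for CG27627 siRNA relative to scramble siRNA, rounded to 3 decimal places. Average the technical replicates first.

Mean Ct: CG18648 scramble siRNA 24.950; CG18648 CG27627 siRNA 23.130; Act5C scramble siRNA 15.990; Act5C CG27627 siRNA 16.580
ΔCt(scramble siRNA) = 24.950 − 15.990 = 8.960
ΔCt(CG27627 siRNA) = 23.130 − 16.580 = 6.550
ΔΔCt = 6.550 − 8.960 = -2.410
Fold change = 2^(−(-2.410)) = 2^2.410 = 5.3147

5.315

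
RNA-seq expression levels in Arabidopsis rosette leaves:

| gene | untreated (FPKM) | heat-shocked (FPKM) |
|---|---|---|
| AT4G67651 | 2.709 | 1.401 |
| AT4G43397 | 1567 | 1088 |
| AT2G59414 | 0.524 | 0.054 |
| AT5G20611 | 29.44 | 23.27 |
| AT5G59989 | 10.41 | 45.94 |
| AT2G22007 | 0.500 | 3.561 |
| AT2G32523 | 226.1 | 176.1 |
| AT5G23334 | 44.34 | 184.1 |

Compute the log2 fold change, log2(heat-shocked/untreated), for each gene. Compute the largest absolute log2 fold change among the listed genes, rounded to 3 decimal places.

log2(1.401/2.709) = -0.951  (AT4G67651)
log2(1088/1567) = -0.526  (AT4G43397)
log2(0.054/0.524) = -3.279  (AT2G59414)
log2(23.27/29.44) = -0.339  (AT5G20611)
log2(45.94/10.41) = 2.142  (AT5G59989)
log2(3.561/0.500) = 2.832  (AT2G22007)
log2(176.1/226.1) = -0.361  (AT2G32523)
log2(184.1/44.34) = 2.054  (AT5G23334)
The largest magnitude belongs to AT2G59414.

3.279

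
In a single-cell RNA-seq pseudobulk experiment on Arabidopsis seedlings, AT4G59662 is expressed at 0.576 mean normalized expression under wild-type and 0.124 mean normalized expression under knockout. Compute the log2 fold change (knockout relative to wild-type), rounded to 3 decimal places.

-2.216

Fold change = 0.124 / 0.576 = 0.2153
log2(0.2153) = -2.2157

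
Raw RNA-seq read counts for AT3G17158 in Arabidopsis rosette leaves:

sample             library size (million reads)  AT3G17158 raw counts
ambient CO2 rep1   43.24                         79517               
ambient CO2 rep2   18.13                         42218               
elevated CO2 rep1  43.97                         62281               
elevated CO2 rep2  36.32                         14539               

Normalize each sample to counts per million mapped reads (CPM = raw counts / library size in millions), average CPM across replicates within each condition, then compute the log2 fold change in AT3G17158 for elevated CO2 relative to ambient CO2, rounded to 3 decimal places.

-1.198

CPM(ambient CO2 rep1) = 79517 / 43.24 = 1838.9685
CPM(ambient CO2 rep2) = 42218 / 18.13 = 2328.6266
CPM(elevated CO2 rep1) = 62281 / 43.97 = 1416.4430
CPM(elevated CO2 rep2) = 14539 / 36.32 = 400.3029
mean CPM(ambient CO2) = 2083.7976; mean CPM(elevated CO2) = 908.3729
Fold change = 908.3729 / 2083.7976 = 0.43592
log2(0.43592) = -1.1979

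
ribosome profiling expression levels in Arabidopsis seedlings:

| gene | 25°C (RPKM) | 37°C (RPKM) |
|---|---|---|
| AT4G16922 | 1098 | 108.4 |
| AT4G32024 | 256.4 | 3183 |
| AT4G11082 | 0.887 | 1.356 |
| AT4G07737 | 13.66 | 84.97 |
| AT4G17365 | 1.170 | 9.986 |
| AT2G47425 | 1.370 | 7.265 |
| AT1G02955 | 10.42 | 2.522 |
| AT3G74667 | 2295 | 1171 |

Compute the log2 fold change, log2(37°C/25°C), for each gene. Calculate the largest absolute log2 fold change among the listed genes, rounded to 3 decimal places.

3.634

log2(108.4/1098) = -3.340  (AT4G16922)
log2(3183/256.4) = 3.634  (AT4G32024)
log2(1.356/0.887) = 0.612  (AT4G11082)
log2(84.97/13.66) = 2.637  (AT4G07737)
log2(9.986/1.170) = 3.093  (AT4G17365)
log2(7.265/1.370) = 2.407  (AT2G47425)
log2(2.522/10.42) = -2.047  (AT1G02955)
log2(1171/2295) = -0.971  (AT3G74667)
The largest magnitude belongs to AT4G32024.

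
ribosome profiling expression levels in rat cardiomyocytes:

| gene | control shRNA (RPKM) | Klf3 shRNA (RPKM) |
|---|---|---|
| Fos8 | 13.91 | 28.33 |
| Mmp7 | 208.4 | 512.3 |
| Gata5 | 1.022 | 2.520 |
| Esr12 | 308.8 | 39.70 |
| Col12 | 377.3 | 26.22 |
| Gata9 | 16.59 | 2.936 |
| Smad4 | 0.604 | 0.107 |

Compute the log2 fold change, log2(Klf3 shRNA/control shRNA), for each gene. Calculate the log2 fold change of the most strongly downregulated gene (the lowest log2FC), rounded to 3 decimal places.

log2(28.33/13.91) = 1.026  (Fos8)
log2(512.3/208.4) = 1.298  (Mmp7)
log2(2.520/1.022) = 1.302  (Gata5)
log2(39.70/308.8) = -2.959  (Esr12)
log2(26.22/377.3) = -3.847  (Col12)
log2(2.936/16.59) = -2.498  (Gata9)
log2(0.107/0.604) = -2.497  (Smad4)
Col12 is most strongly downregulated.

-3.847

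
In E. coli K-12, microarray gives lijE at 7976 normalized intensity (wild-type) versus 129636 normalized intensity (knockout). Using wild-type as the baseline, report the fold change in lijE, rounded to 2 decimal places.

Fold change = 129636 / 7976 = 16.253
lijE is upregulated.

16.25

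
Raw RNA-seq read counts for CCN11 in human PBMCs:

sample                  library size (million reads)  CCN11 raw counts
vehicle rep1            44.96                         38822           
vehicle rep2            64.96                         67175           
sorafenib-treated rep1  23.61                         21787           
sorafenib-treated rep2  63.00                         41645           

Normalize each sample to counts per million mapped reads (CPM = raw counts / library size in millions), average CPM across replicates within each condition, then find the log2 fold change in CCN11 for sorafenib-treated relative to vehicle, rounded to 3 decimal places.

CPM(vehicle rep1) = 38822 / 44.96 = 863.4786
CPM(vehicle rep2) = 67175 / 64.96 = 1034.0979
CPM(sorafenib-treated rep1) = 21787 / 23.61 = 922.7870
CPM(sorafenib-treated rep2) = 41645 / 63.00 = 661.0317
mean CPM(vehicle) = 948.7883; mean CPM(sorafenib-treated) = 791.9094
Fold change = 791.9094 / 948.7883 = 0.83465
log2(0.83465) = -0.2608

-0.261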